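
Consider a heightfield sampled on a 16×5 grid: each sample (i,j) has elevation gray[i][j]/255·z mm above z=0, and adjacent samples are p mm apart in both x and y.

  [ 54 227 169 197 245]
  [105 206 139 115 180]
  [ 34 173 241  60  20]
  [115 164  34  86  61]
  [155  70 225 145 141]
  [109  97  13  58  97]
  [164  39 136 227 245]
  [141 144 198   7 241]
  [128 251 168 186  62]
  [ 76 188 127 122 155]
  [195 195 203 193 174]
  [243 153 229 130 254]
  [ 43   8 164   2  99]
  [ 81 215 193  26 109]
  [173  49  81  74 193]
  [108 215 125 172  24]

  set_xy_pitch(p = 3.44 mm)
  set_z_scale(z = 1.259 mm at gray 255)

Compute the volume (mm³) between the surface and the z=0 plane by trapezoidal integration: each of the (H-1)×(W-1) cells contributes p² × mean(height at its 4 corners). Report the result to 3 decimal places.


472.706

height_mm = gray/255 × 1.259; cell vol = 3.44² × mean(4 corners)
unit = 3.44² × 1.259 / (4×255) = 0.0146064 mm³ per gray-sum
row 0: Σ corner-gray over 4 cells = 2690  → 39.2911
row 1: Σ corner-gray over 4 cells = 2207  → 32.2363
row 2: Σ corner-gray over 4 cells = 1746  → 25.5027
row 3: Σ corner-gray over 4 cells = 1920  → 28.0442
row 4: Σ corner-gray over 4 cells = 1718  → 25.0938
row 5: Σ corner-gray over 4 cells = 1755  → 25.6342
row 6: Σ corner-gray over 4 cells = 2293  → 33.4924
row 7: Σ corner-gray over 4 cells = 2480  → 36.2238
row 8: Σ corner-gray over 4 cells = 2505  → 36.5890
row 9: Σ corner-gray over 4 cells = 2656  → 38.7945
row 10: Σ corner-gray over 4 cells = 3072  → 44.8708
row 11: Σ corner-gray over 4 cells = 2011  → 29.3734
row 12: Σ corner-gray over 4 cells = 1548  → 22.6107
row 13: Σ corner-gray over 4 cells = 1832  → 26.7589
row 14: Σ corner-gray over 4 cells = 1930  → 28.1903
Σ rows: total corner-gray = 32363  → 472.7061 mm³


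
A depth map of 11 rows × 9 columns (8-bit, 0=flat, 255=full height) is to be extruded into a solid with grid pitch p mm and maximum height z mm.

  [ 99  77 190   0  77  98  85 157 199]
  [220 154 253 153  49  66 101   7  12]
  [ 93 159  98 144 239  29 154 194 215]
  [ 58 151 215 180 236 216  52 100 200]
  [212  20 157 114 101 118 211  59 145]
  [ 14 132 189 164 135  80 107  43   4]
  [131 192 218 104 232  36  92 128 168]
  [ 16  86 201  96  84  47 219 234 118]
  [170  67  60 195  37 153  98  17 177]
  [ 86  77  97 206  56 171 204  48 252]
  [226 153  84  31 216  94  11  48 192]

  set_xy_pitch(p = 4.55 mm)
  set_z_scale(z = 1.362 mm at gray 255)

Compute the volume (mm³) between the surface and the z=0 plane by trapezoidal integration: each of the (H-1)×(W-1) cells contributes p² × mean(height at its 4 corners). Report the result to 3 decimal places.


height_mm = gray/255 × 1.362; cell vol = 4.55² × mean(4 corners)
unit = 4.55² × 1.362 / (4×255) = 0.0276439 mm³ per gray-sum
row 0: Σ corner-gray over 8 cells = 3464  → 95.7586
row 1: Σ corner-gray over 8 cells = 4140  → 114.4459
row 2: Σ corner-gray over 8 cells = 4900  → 135.4552
row 3: Σ corner-gray over 8 cells = 4475  → 123.7066
row 4: Σ corner-gray over 8 cells = 3635  → 100.4857
row 5: Σ corner-gray over 8 cells = 4021  → 111.1562
row 6: Σ corner-gray over 8 cells = 4371  → 120.8316
row 7: Σ corner-gray over 8 cells = 3669  → 101.4256
row 8: Σ corner-gray over 8 cells = 3657  → 101.0938
row 9: Σ corner-gray over 8 cells = 3748  → 103.6094
Σ rows: total corner-gray = 40080  → 1107.9686 mm³

1107.969


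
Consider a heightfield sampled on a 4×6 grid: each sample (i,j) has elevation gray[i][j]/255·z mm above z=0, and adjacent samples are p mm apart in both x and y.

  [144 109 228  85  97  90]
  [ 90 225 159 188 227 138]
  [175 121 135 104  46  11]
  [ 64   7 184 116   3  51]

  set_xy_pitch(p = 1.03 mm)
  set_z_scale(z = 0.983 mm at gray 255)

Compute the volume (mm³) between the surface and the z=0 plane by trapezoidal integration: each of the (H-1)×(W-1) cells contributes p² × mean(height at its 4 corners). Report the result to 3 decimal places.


7.827

height_mm = gray/255 × 0.983; cell vol = 1.03² × mean(4 corners)
unit = 1.03² × 0.983 / (4×255) = 0.00102242 mm³ per gray-sum
row 0: Σ corner-gray over 5 cells = 3098  → 3.1674
row 1: Σ corner-gray over 5 cells = 2824  → 2.8873
row 2: Σ corner-gray over 5 cells = 1733  → 1.7718
Σ rows: total corner-gray = 7655  → 7.8266 mm³


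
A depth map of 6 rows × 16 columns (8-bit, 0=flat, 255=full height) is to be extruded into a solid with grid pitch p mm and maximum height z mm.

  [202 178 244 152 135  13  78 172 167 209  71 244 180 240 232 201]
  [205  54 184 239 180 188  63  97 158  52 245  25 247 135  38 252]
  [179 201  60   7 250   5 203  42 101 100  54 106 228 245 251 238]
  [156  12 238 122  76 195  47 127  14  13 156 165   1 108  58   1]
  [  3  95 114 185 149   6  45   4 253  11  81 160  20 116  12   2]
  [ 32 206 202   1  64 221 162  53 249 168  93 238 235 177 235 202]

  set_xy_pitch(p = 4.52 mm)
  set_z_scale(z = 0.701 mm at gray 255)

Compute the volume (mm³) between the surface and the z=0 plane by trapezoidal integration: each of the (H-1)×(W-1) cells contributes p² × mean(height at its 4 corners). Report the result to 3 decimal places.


height_mm = gray/255 × 0.701; cell vol = 4.52² × mean(4 corners)
unit = 4.52² × 0.701 / (4×255) = 0.0140409 mm³ per gray-sum
row 0: Σ corner-gray over 15 cells = 9300  → 130.5803
row 1: Σ corner-gray over 15 cells = 8390  → 117.8031
row 2: Σ corner-gray over 15 cells = 6944  → 97.5000
row 3: Σ corner-gray over 15 cells = 5328  → 74.8099
row 4: Σ corner-gray over 15 cells = 7349  → 103.1865
Σ rows: total corner-gray = 37311  → 523.8797 mm³

523.880


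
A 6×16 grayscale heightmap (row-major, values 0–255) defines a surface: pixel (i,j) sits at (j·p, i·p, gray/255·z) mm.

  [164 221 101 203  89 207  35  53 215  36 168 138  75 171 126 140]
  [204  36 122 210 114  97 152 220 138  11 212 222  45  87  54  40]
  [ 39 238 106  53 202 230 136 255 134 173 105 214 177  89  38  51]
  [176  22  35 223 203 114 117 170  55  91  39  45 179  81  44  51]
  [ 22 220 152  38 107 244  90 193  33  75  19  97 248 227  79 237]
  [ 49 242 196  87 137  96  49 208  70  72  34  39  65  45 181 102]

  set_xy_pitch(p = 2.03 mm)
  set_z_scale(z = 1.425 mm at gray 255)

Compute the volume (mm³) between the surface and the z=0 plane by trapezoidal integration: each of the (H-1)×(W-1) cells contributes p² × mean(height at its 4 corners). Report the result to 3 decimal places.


214.471

height_mm = gray/255 × 1.425; cell vol = 2.03² × mean(4 corners)
unit = 2.03² × 1.425 / (4×255) = 0.00575714 mm³ per gray-sum
row 0: Σ corner-gray over 15 cells = 7664  → 44.1227
row 1: Σ corner-gray over 15 cells = 8074  → 46.4831
row 2: Σ corner-gray over 15 cells = 7453  → 42.9080
row 3: Σ corner-gray over 15 cells = 6966  → 40.1042
row 4: Σ corner-gray over 15 cells = 7096  → 40.8527
Σ rows: total corner-gray = 37253  → 214.4707 mm³


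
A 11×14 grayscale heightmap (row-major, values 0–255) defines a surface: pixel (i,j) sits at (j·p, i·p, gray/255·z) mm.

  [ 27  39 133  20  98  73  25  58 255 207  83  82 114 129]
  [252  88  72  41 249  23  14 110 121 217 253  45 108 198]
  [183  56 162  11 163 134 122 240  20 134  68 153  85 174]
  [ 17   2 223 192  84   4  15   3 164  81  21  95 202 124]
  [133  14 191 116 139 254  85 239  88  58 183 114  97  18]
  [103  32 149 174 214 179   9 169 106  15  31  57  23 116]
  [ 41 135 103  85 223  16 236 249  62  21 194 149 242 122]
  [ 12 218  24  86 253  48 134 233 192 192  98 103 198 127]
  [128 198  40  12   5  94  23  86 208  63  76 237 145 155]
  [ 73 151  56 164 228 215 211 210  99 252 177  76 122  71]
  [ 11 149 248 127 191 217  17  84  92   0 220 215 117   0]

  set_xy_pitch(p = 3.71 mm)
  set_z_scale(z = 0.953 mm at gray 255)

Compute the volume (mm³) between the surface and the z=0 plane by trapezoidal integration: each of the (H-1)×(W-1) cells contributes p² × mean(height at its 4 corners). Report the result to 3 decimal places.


805.048

height_mm = gray/255 × 0.953; cell vol = 3.71² × mean(4 corners)
unit = 3.71² × 0.953 / (4×255) = 0.01286 mm³ per gray-sum
row 0: Σ corner-gray over 13 cells = 5662  → 72.8132
row 1: Σ corner-gray over 13 cells = 6185  → 79.5390
row 2: Σ corner-gray over 13 cells = 5366  → 69.0067
row 3: Σ corner-gray over 13 cells = 5620  → 72.2731
row 4: Σ corner-gray over 13 cells = 5842  → 75.1280
row 5: Σ corner-gray over 13 cells = 6128  → 78.8060
row 6: Σ corner-gray over 13 cells = 7290  → 93.7493
row 7: Σ corner-gray over 13 cells = 6354  → 81.7124
row 8: Σ corner-gray over 13 cells = 6723  → 86.4577
row 9: Σ corner-gray over 13 cells = 7431  → 95.5626
Σ rows: total corner-gray = 62601  → 805.0481 mm³


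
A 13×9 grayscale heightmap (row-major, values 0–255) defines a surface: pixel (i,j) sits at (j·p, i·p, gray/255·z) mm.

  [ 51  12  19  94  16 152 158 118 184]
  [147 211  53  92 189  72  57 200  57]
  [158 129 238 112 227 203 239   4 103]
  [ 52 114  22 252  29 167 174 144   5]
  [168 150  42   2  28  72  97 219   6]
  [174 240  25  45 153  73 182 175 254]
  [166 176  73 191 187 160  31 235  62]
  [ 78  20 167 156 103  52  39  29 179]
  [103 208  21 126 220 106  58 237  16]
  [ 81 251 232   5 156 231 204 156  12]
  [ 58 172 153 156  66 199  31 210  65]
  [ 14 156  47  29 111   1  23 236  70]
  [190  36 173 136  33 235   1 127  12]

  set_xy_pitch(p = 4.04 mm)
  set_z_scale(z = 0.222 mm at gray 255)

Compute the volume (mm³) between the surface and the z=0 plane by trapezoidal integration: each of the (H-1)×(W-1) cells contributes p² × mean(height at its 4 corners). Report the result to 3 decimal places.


height_mm = gray/255 × 0.222; cell vol = 4.04² × mean(4 corners)
unit = 4.04² × 0.222 / (4×255) = 0.00355235 mm³ per gray-sum
row 0: Σ corner-gray over 8 cells = 3325  → 11.8116
row 1: Σ corner-gray over 8 cells = 4517  → 16.0460
row 2: Σ corner-gray over 8 cells = 4426  → 15.7227
row 3: Σ corner-gray over 8 cells = 3255  → 11.5629
row 4: Σ corner-gray over 8 cells = 3608  → 12.8169
row 5: Σ corner-gray over 8 cells = 4548  → 16.1561
row 6: Σ corner-gray over 8 cells = 3723  → 13.2254
row 7: Σ corner-gray over 8 cells = 3460  → 12.2911
row 8: Σ corner-gray over 8 cells = 4634  → 16.4616
row 9: Σ corner-gray over 8 cells = 4660  → 16.5539
row 10: Σ corner-gray over 8 cells = 3387  → 12.0318
row 11: Σ corner-gray over 8 cells = 2974  → 10.5647
Σ rows: total corner-gray = 46517  → 165.2446 mm³

165.245


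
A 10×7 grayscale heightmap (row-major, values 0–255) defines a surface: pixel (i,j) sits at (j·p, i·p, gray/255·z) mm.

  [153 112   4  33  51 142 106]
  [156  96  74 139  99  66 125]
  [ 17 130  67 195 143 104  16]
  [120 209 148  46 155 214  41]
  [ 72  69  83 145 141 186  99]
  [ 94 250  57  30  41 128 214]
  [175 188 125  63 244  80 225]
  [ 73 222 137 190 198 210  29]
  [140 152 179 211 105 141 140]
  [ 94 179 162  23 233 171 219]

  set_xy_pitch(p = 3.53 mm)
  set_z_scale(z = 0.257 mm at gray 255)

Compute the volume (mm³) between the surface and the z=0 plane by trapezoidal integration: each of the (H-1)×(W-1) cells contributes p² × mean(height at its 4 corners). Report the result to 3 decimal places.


height_mm = gray/255 × 0.257; cell vol = 3.53² × mean(4 corners)
unit = 3.53² × 0.257 / (4×255) = 0.00313966 mm³ per gray-sum
row 0: Σ corner-gray over 6 cells = 2172  → 6.8193
row 1: Σ corner-gray over 6 cells = 2540  → 7.9747
row 2: Σ corner-gray over 6 cells = 3016  → 9.4692
row 3: Σ corner-gray over 6 cells = 3124  → 9.8083
row 4: Σ corner-gray over 6 cells = 2739  → 8.5995
row 5: Σ corner-gray over 6 cells = 3120  → 9.7957
row 6: Σ corner-gray over 6 cells = 3816  → 11.9809
row 7: Σ corner-gray over 6 cells = 3872  → 12.1568
row 8: Σ corner-gray over 6 cells = 3705  → 11.6324
Σ rows: total corner-gray = 28104  → 88.2370 mm³

88.237


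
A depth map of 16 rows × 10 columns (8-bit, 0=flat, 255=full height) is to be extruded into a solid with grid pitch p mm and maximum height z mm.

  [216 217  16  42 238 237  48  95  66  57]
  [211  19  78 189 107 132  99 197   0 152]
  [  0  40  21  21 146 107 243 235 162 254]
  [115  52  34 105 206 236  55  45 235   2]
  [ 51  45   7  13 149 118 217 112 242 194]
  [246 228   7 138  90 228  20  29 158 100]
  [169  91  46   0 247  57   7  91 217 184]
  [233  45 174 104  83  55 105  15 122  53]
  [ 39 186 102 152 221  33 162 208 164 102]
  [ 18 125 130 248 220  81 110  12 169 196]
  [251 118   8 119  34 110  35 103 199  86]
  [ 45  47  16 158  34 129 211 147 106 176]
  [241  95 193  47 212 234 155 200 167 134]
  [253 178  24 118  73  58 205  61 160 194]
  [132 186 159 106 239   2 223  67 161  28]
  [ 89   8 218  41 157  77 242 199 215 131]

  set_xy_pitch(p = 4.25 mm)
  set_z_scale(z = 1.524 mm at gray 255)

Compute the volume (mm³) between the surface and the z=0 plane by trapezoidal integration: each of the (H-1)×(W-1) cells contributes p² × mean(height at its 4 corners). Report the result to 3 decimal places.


1765.495

height_mm = gray/255 × 1.524; cell vol = 4.25² × mean(4 corners)
unit = 4.25² × 1.524 / (4×255) = 0.0269875 mm³ per gray-sum
row 0: Σ corner-gray over 9 cells = 4196  → 113.2395
row 1: Σ corner-gray over 9 cells = 4209  → 113.5904
row 2: Σ corner-gray over 9 cells = 4257  → 114.8858
row 3: Σ corner-gray over 9 cells = 4104  → 110.7567
row 4: Σ corner-gray over 9 cells = 4193  → 113.1586
row 5: Σ corner-gray over 9 cells = 4007  → 108.1389
row 6: Σ corner-gray over 9 cells = 3557  → 95.9945
row 7: Σ corner-gray over 9 cells = 4289  → 115.7494
row 8: Σ corner-gray over 9 cells = 5001  → 134.9645
row 9: Σ corner-gray over 9 cells = 4193  → 113.1586
row 10: Σ corner-gray over 9 cells = 3706  → 100.0157
row 11: Σ corner-gray over 9 cells = 4898  → 132.1848
row 12: Σ corner-gray over 9 cells = 5182  → 139.8492
row 13: Σ corner-gray over 9 cells = 4647  → 125.4109
row 14: Σ corner-gray over 9 cells = 4980  → 134.3978
Σ rows: total corner-gray = 65419  → 1765.4953 mm³


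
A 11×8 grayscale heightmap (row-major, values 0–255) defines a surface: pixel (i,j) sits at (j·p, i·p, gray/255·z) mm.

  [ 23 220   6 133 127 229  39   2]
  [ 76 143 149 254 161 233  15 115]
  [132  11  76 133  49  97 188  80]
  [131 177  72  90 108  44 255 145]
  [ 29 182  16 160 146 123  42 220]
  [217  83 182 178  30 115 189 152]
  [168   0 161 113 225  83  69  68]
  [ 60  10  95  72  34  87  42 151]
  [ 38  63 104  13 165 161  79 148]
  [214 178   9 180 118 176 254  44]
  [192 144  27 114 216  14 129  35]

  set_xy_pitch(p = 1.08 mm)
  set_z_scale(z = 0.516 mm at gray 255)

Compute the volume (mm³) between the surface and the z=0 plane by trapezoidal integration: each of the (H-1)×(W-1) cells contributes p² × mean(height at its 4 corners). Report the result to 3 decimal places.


18.995

height_mm = gray/255 × 0.516; cell vol = 1.08² × mean(4 corners)
unit = 1.08² × 0.516 / (4×255) = 0.000590061 mm³ per gray-sum
row 0: Σ corner-gray over 7 cells = 3634  → 2.1443
row 1: Σ corner-gray over 7 cells = 3421  → 2.0186
row 2: Σ corner-gray over 7 cells = 3088  → 1.8221
row 3: Σ corner-gray over 7 cells = 3355  → 1.9797
row 4: Σ corner-gray over 7 cells = 3510  → 2.0711
row 5: Σ corner-gray over 7 cells = 3461  → 2.0422
row 6: Σ corner-gray over 7 cells = 2429  → 1.4333
row 7: Σ corner-gray over 7 cells = 2247  → 1.3259
row 8: Σ corner-gray over 7 cells = 3444  → 2.0322
row 9: Σ corner-gray over 7 cells = 3603  → 2.1260
Σ rows: total corner-gray = 32192  → 18.9952 mm³


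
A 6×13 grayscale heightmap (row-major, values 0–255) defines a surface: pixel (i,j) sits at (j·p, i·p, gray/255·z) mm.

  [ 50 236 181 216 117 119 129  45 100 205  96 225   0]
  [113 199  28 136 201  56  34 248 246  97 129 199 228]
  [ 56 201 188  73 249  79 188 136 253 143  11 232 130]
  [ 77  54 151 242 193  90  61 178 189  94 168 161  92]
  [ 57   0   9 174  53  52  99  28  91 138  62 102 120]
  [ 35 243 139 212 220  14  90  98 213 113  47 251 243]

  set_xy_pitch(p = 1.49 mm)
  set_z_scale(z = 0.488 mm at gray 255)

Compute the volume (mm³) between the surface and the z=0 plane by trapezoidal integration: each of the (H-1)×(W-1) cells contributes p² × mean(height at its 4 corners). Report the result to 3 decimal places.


height_mm = gray/255 × 0.488; cell vol = 1.49² × mean(4 corners)
unit = 1.49² × 0.488 / (4×255) = 0.00106217 mm³ per gray-sum
row 0: Σ corner-gray over 12 cells = 6875  → 7.3024
row 1: Σ corner-gray over 12 cells = 7179  → 7.6253
row 2: Σ corner-gray over 12 cells = 7023  → 7.4596
row 3: Σ corner-gray over 12 cells = 5124  → 5.4425
row 4: Σ corner-gray over 12 cells = 5351  → 5.6836
Σ rows: total corner-gray = 31552  → 33.5134 mm³

33.513


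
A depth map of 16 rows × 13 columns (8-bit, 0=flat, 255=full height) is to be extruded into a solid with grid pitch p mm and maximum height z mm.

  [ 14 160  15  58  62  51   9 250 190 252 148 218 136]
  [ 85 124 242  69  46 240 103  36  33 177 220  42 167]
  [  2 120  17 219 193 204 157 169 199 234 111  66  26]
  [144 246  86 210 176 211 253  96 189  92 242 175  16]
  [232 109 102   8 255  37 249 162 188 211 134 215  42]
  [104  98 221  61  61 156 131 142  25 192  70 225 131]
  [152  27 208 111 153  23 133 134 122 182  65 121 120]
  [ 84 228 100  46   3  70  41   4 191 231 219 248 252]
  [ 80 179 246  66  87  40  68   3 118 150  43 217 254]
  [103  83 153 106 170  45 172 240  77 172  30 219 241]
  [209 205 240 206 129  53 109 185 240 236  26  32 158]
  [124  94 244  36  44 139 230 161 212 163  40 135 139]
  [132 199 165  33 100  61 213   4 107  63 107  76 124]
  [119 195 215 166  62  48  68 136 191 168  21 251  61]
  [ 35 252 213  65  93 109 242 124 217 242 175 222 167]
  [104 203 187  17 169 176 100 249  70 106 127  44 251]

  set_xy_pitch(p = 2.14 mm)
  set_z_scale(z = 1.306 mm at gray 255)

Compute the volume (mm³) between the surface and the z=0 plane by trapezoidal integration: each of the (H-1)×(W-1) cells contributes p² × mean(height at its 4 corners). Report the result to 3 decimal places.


573.779

height_mm = gray/255 × 1.306; cell vol = 2.14² × mean(4 corners)
unit = 2.14² × 1.306 / (4×255) = 0.00586368 mm³ per gray-sum
row 0: Σ corner-gray over 12 cells = 5892  → 34.5488
row 1: Σ corner-gray over 12 cells = 6322  → 37.0702
row 2: Σ corner-gray over 12 cells = 7518  → 44.0832
row 3: Σ corner-gray over 12 cells = 7726  → 45.3028
row 4: Σ corner-gray over 12 cells = 6613  → 38.7765
row 5: Σ corner-gray over 12 cells = 5829  → 34.1794
row 6: Σ corner-gray over 12 cells = 5928  → 34.7599
row 7: Σ corner-gray over 12 cells = 5866  → 34.3964
row 8: Σ corner-gray over 12 cells = 6046  → 35.4518
row 9: Σ corner-gray over 12 cells = 6967  → 40.8523
row 10: Σ corner-gray over 12 cells = 6948  → 40.7409
row 11: Σ corner-gray over 12 cells = 5771  → 33.8393
row 12: Σ corner-gray over 12 cells = 5734  → 33.6224
row 13: Σ corner-gray over 12 cells = 7332  → 42.9925
row 14: Σ corner-gray over 12 cells = 7361  → 43.1626
Σ rows: total corner-gray = 97853  → 573.7791 mm³


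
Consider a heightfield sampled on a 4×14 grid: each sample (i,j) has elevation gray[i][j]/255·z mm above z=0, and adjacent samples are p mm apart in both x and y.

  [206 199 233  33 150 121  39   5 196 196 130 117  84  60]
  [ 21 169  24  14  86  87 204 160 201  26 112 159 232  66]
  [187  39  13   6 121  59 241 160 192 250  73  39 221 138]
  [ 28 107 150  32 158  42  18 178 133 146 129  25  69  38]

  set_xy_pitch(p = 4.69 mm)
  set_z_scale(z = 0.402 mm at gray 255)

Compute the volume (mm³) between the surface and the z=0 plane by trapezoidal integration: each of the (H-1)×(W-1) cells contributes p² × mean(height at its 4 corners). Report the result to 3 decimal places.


156.806

height_mm = gray/255 × 0.402; cell vol = 4.69² × mean(4 corners)
unit = 4.69² × 0.402 / (4×255) = 0.00866905 mm³ per gray-sum
row 0: Σ corner-gray over 13 cells = 6307  → 54.6757
row 1: Σ corner-gray over 13 cells = 6188  → 53.6441
row 2: Σ corner-gray over 13 cells = 5593  → 48.4860
Σ rows: total corner-gray = 18088  → 156.8058 mm³


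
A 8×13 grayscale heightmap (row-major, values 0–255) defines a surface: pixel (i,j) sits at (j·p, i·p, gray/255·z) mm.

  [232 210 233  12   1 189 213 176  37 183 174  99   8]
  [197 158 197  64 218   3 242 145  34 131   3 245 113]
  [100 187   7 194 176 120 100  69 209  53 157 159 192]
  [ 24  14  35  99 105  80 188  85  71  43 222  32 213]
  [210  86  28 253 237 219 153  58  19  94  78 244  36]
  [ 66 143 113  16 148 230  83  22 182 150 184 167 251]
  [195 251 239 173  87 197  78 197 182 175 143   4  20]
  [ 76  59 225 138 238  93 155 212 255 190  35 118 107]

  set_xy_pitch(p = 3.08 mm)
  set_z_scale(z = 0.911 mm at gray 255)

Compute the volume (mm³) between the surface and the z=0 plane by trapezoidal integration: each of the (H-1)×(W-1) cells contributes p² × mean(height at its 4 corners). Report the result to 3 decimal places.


height_mm = gray/255 × 0.911; cell vol = 3.08² × mean(4 corners)
unit = 3.08² × 0.911 / (4×255) = 0.00847266 mm³ per gray-sum
row 0: Σ corner-gray over 12 cells = 6484  → 54.9367
row 1: Σ corner-gray over 12 cells = 6344  → 53.7505
row 2: Σ corner-gray over 12 cells = 5339  → 45.2355
row 3: Σ corner-gray over 12 cells = 5369  → 45.4897
row 4: Σ corner-gray over 12 cells = 6377  → 54.0301
row 5: Σ corner-gray over 12 cells = 6860  → 58.1224
row 6: Σ corner-gray over 12 cells = 7286  → 61.7318
Σ rows: total corner-gray = 44059  → 373.2968 mm³

373.297


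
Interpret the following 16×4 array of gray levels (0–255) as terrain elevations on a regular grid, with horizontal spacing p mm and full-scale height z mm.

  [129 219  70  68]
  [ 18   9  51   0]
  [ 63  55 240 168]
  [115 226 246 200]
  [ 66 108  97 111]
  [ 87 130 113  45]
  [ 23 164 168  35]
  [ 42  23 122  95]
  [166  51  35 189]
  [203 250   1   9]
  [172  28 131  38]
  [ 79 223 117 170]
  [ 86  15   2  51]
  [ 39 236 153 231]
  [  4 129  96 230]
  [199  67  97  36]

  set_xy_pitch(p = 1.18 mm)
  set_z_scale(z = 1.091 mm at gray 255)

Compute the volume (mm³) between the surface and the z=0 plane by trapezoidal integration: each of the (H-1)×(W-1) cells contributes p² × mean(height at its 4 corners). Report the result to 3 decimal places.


29.316

height_mm = gray/255 × 1.091; cell vol = 1.18² × mean(4 corners)
unit = 1.18² × 1.091 / (4×255) = 0.00148932 mm³ per gray-sum
row 0: Σ corner-gray over 3 cells = 913  → 1.3598
row 1: Σ corner-gray over 3 cells = 959  → 1.4283
row 2: Σ corner-gray over 3 cells = 2080  → 3.0978
row 3: Σ corner-gray over 3 cells = 1846  → 2.7493
row 4: Σ corner-gray over 3 cells = 1205  → 1.7946
row 5: Σ corner-gray over 3 cells = 1340  → 1.9957
row 6: Σ corner-gray over 3 cells = 1149  → 1.7112
row 7: Σ corner-gray over 3 cells = 954  → 1.4208
row 8: Σ corner-gray over 3 cells = 1241  → 1.8482
row 9: Σ corner-gray over 3 cells = 1242  → 1.8497
row 10: Σ corner-gray over 3 cells = 1457  → 2.1699
row 11: Σ corner-gray over 3 cells = 1100  → 1.6383
row 12: Σ corner-gray over 3 cells = 1219  → 1.8155
row 13: Σ corner-gray over 3 cells = 1732  → 2.5795
row 14: Σ corner-gray over 3 cells = 1247  → 1.8572
Σ rows: total corner-gray = 19684  → 29.3158 mm³


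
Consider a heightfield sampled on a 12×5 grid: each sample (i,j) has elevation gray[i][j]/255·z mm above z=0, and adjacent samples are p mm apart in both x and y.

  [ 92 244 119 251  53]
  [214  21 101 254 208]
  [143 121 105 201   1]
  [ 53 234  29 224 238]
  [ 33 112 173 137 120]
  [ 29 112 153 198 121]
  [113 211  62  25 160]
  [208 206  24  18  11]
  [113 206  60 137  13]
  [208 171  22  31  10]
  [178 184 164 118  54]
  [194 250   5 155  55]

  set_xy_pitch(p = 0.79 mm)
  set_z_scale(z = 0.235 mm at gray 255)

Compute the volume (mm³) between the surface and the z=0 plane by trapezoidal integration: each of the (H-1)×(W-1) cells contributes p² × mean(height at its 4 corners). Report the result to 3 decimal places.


height_mm = gray/255 × 0.235; cell vol = 0.79² × mean(4 corners)
unit = 0.79² × 0.235 / (4×255) = 0.000143788 mm³ per gray-sum
row 0: Σ corner-gray over 4 cells = 2547  → 0.3662
row 1: Σ corner-gray over 4 cells = 2172  → 0.3123
row 2: Σ corner-gray over 4 cells = 2263  → 0.3254
row 3: Σ corner-gray over 4 cells = 2262  → 0.3252
row 4: Σ corner-gray over 4 cells = 2073  → 0.2981
row 5: Σ corner-gray over 4 cells = 1945  → 0.2797
row 6: Σ corner-gray over 4 cells = 1584  → 0.2278
row 7: Σ corner-gray over 4 cells = 1647  → 0.2368
row 8: Σ corner-gray over 4 cells = 1598  → 0.2298
row 9: Σ corner-gray over 4 cells = 1830  → 0.2631
row 10: Σ corner-gray over 4 cells = 2233  → 0.3211
Σ rows: total corner-gray = 22154  → 3.1855 mm³

3.185


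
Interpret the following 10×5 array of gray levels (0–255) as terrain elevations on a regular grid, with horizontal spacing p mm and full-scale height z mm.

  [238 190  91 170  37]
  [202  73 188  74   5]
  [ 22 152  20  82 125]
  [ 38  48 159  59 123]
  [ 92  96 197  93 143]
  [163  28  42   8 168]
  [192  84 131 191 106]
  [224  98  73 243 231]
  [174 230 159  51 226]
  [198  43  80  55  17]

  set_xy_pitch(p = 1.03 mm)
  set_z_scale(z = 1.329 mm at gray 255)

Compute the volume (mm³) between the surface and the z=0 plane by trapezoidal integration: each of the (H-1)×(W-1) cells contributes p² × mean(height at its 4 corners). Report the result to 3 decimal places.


22.852

height_mm = gray/255 × 1.329; cell vol = 1.03² × mean(4 corners)
unit = 1.03² × 1.329 / (4×255) = 0.00138229 mm³ per gray-sum
row 0: Σ corner-gray over 4 cells = 2054  → 2.8392
row 1: Σ corner-gray over 4 cells = 1532  → 2.1177
row 2: Σ corner-gray over 4 cells = 1348  → 1.8633
row 3: Σ corner-gray over 4 cells = 1700  → 2.3499
row 4: Σ corner-gray over 4 cells = 1494  → 2.0651
row 5: Σ corner-gray over 4 cells = 1597  → 2.2075
row 6: Σ corner-gray over 4 cells = 2393  → 3.3078
row 7: Σ corner-gray over 4 cells = 2563  → 3.5428
row 8: Σ corner-gray over 4 cells = 1851  → 2.5586
Σ rows: total corner-gray = 16532  → 22.8520 mm³


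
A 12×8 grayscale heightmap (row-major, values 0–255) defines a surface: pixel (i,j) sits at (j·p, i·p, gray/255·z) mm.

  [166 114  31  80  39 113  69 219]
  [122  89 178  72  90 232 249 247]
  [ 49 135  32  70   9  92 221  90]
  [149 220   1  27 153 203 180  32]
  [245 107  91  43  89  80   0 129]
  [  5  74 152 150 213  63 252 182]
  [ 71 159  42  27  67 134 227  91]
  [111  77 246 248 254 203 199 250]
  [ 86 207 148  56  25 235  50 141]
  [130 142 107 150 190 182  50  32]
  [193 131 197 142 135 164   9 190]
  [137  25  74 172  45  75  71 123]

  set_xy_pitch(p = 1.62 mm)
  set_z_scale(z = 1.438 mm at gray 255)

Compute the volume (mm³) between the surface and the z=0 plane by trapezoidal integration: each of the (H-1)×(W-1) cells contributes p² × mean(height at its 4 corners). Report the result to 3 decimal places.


height_mm = gray/255 × 1.438; cell vol = 1.62² × mean(4 corners)
unit = 1.62² × 1.438 / (4×255) = 0.00369989 mm³ per gray-sum
row 0: Σ corner-gray over 7 cells = 3466  → 12.8238
row 1: Σ corner-gray over 7 cells = 3446  → 12.7498
row 2: Σ corner-gray over 7 cells = 3006  → 11.1219
row 3: Σ corner-gray over 7 cells = 2943  → 10.8888
row 4: Σ corner-gray over 7 cells = 3189  → 11.7989
row 5: Σ corner-gray over 7 cells = 3469  → 12.8349
row 6: Σ corner-gray over 7 cells = 4289  → 15.8688
row 7: Σ corner-gray over 7 cells = 4484  → 16.5903
row 8: Σ corner-gray over 7 cells = 3473  → 12.8497
row 9: Σ corner-gray over 7 cells = 3743  → 13.8487
row 10: Σ corner-gray over 7 cells = 3123  → 11.5548
Σ rows: total corner-gray = 38631  → 142.9304 mm³

142.930


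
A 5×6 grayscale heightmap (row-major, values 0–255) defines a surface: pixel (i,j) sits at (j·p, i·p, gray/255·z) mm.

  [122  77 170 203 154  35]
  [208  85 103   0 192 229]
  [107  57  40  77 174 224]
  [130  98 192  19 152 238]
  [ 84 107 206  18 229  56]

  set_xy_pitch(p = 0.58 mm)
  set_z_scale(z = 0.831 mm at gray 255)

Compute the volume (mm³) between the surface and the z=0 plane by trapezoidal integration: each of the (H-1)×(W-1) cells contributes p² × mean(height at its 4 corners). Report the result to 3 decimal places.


height_mm = gray/255 × 0.831; cell vol = 0.58² × mean(4 corners)
unit = 0.58² × 0.831 / (4×255) = 0.000274067 mm³ per gray-sum
row 0: Σ corner-gray over 5 cells = 2562  → 0.7022
row 1: Σ corner-gray over 5 cells = 2224  → 0.6095
row 2: Σ corner-gray over 5 cells = 2317  → 0.6350
row 3: Σ corner-gray over 5 cells = 2550  → 0.6989
Σ rows: total corner-gray = 9653  → 2.6456 mm³

2.646


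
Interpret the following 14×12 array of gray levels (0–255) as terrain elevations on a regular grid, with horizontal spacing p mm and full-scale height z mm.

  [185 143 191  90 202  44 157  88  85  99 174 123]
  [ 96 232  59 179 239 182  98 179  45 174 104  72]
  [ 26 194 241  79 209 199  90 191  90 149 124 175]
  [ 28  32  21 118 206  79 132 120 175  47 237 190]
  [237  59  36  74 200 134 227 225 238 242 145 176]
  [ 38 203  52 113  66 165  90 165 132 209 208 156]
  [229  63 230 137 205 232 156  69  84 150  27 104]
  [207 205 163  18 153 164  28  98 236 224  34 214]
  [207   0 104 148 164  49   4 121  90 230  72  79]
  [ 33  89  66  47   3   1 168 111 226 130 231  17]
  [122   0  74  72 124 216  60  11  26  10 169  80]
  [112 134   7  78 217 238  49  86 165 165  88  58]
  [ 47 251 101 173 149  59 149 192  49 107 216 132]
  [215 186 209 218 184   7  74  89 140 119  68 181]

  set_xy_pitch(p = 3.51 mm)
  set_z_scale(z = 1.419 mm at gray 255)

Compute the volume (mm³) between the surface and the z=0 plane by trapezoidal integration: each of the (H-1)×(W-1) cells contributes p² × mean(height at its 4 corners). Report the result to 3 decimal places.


height_mm = gray/255 × 1.419; cell vol = 3.51² × mean(4 corners)
unit = 3.51² × 1.419 / (4×255) = 0.0171394 mm³ per gray-sum
row 0: Σ corner-gray over 11 cells = 6004  → 102.9052
row 1: Σ corner-gray over 11 cells = 6483  → 111.1149
row 2: Σ corner-gray over 11 cells = 5885  → 100.8656
row 3: Σ corner-gray over 11 cells = 6125  → 104.9790
row 4: Σ corner-gray over 11 cells = 6573  → 112.6575
row 5: Σ corner-gray over 11 cells = 6039  → 103.5050
row 6: Σ corner-gray over 11 cells = 6106  → 104.6534
row 7: Σ corner-gray over 11 cells = 5317  → 91.1304
row 8: Σ corner-gray over 11 cells = 4444  → 76.1676
row 9: Σ corner-gray over 11 cells = 3920  → 67.1866
row 10: Σ corner-gray over 11 cells = 4350  → 74.5565
row 11: Σ corner-gray over 11 cells = 5695  → 97.6091
row 12: Σ corner-gray over 11 cells = 6055  → 103.7793
Σ rows: total corner-gray = 72996  → 1251.1101 mm³

1251.110


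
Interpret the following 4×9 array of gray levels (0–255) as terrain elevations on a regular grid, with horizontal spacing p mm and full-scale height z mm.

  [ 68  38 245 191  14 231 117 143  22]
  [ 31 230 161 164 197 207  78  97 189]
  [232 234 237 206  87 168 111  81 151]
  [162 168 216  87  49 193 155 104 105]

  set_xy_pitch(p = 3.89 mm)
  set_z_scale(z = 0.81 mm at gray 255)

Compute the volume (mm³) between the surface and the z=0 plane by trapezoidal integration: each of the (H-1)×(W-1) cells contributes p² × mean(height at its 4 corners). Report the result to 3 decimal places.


174.206

height_mm = gray/255 × 0.81; cell vol = 3.89² × mean(4 corners)
unit = 3.89² × 0.81 / (4×255) = 0.0120167 mm³ per gray-sum
row 0: Σ corner-gray over 8 cells = 4536  → 54.5076
row 1: Σ corner-gray over 8 cells = 5119  → 61.5133
row 2: Σ corner-gray over 8 cells = 4842  → 58.1847
Σ rows: total corner-gray = 14497  → 174.2056 mm³


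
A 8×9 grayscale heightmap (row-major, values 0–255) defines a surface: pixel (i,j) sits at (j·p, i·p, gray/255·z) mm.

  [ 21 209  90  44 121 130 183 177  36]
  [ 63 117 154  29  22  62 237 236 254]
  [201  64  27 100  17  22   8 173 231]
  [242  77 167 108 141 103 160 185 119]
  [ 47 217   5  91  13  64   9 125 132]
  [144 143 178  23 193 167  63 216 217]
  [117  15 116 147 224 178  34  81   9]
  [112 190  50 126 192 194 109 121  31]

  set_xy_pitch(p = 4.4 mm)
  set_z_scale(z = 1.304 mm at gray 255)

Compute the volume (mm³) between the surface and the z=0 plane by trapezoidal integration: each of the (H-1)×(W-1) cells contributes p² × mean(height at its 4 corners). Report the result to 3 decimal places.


height_mm = gray/255 × 1.304; cell vol = 4.4² × mean(4 corners)
unit = 4.4² × 1.304 / (4×255) = 0.0247504 mm³ per gray-sum
row 0: Σ corner-gray over 8 cells = 3996  → 98.9027
row 1: Σ corner-gray over 8 cells = 3285  → 81.3052
row 2: Σ corner-gray over 8 cells = 3497  → 86.5523
row 3: Σ corner-gray over 8 cells = 3470  → 85.8840
row 4: Σ corner-gray over 8 cells = 3554  → 87.9630
row 5: Σ corner-gray over 8 cells = 4043  → 100.0660
row 6: Σ corner-gray over 8 cells = 3823  → 94.6209
Σ rows: total corner-gray = 25668  → 635.2941 mm³

635.294


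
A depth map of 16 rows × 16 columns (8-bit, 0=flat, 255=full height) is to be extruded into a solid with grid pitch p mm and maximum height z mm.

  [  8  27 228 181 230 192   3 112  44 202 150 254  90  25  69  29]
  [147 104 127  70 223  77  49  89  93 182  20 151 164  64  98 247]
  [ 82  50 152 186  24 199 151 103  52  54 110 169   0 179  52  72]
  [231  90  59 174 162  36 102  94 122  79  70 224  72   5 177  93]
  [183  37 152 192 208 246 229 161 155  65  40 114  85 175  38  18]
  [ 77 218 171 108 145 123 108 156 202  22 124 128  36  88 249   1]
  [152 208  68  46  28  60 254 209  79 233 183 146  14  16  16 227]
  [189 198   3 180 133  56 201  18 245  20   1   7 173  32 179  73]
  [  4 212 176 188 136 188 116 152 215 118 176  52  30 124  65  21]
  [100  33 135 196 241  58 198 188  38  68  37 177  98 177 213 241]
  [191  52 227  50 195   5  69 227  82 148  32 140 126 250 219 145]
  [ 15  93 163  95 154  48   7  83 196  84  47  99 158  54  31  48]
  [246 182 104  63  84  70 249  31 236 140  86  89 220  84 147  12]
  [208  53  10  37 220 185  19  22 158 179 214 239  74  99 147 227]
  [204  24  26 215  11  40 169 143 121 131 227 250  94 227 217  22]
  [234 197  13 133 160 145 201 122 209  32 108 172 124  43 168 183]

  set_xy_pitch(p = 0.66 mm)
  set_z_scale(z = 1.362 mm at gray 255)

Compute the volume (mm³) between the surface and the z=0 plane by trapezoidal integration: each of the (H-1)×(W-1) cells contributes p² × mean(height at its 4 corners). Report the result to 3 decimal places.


height_mm = gray/255 × 1.362; cell vol = 0.66² × mean(4 corners)
unit = 0.66² × 1.362 / (4×255) = 0.000581654 mm³ per gray-sum
row 0: Σ corner-gray over 15 cells = 7067  → 4.1105
row 1: Σ corner-gray over 15 cells = 6532  → 3.7994
row 2: Σ corner-gray over 15 cells = 6372  → 3.7063
row 3: Σ corner-gray over 15 cells = 7251  → 4.2176
row 4: Σ corner-gray over 15 cells = 7829  → 4.5538
row 5: Σ corner-gray over 15 cells = 7333  → 4.2653
row 6: Σ corner-gray over 15 cells = 6653  → 3.8697
row 7: Σ corner-gray over 15 cells = 7075  → 4.1152
row 8: Σ corner-gray over 15 cells = 7976  → 4.6393
row 9: Σ corner-gray over 15 cells = 8035  → 4.6736
row 10: Σ corner-gray over 15 cells = 6667  → 3.8779
row 11: Σ corner-gray over 15 cells = 6515  → 3.7895
row 12: Σ corner-gray over 15 cells = 7575  → 4.4060
row 13: Σ corner-gray over 15 cells = 7763  → 4.5154
row 14: Σ corner-gray over 15 cells = 8087  → 4.7038
Σ rows: total corner-gray = 108730  → 63.2433 mm³

63.243


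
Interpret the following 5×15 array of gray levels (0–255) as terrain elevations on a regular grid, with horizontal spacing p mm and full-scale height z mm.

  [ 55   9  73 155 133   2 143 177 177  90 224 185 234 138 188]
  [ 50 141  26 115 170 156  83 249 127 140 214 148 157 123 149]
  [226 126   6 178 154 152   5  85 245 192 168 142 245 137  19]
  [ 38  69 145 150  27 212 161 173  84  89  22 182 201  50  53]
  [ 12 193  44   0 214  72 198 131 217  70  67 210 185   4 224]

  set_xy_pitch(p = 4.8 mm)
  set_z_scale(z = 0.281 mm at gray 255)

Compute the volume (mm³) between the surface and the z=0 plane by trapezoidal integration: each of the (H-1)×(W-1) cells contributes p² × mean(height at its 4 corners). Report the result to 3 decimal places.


185.563

height_mm = gray/255 × 0.281; cell vol = 4.8² × mean(4 corners)
unit = 4.8² × 0.281 / (4×255) = 0.00634729 mm³ per gray-sum
row 0: Σ corner-gray over 14 cells = 7620  → 48.3664
row 1: Σ corner-gray over 14 cells = 7812  → 49.5851
row 2: Σ corner-gray over 14 cells = 7136  → 45.2943
row 3: Σ corner-gray over 14 cells = 6667  → 42.3174
Σ rows: total corner-gray = 29235  → 185.5631 mm³


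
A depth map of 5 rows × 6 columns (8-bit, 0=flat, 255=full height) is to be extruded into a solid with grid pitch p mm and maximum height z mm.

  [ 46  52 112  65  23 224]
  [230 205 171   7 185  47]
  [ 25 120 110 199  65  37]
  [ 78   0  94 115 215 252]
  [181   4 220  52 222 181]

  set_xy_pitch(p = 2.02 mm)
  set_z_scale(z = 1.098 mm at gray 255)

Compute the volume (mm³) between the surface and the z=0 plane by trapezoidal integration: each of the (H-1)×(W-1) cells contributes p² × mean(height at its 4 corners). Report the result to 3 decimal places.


41.350

height_mm = gray/255 × 1.098; cell vol = 2.02² × mean(4 corners)
unit = 2.02² × 1.098 / (4×255) = 0.00439243 mm³ per gray-sum
row 0: Σ corner-gray over 5 cells = 2187  → 9.6062
row 1: Σ corner-gray over 5 cells = 2463  → 10.8186
row 2: Σ corner-gray over 5 cells = 2228  → 9.7863
row 3: Σ corner-gray over 5 cells = 2536  → 11.1392
Σ rows: total corner-gray = 9414  → 41.3503 mm³


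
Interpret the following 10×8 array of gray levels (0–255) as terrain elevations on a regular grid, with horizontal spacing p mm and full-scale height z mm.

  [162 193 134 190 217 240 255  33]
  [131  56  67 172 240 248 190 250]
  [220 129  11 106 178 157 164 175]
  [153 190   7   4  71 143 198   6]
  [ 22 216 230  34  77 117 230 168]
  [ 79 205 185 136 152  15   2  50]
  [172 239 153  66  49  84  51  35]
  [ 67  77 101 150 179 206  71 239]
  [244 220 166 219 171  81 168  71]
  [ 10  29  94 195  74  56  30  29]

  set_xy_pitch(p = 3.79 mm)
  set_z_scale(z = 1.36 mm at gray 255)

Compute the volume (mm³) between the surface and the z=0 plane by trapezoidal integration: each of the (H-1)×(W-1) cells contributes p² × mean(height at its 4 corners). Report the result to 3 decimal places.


height_mm = gray/255 × 1.36; cell vol = 3.79² × mean(4 corners)
unit = 3.79² × 1.36 / (4×255) = 0.0191521 mm³ per gray-sum
row 0: Σ corner-gray over 7 cells = 4980  → 95.3776
row 1: Σ corner-gray over 7 cells = 4212  → 80.6688
row 2: Σ corner-gray over 7 cells = 3270  → 62.6275
row 3: Σ corner-gray over 7 cells = 3383  → 64.7917
row 4: Σ corner-gray over 7 cells = 3517  → 67.3581
row 5: Σ corner-gray over 7 cells = 3010  → 57.6479
row 6: Σ corner-gray over 7 cells = 3365  → 64.4469
row 7: Σ corner-gray over 7 cells = 4239  → 81.1859
row 8: Σ corner-gray over 7 cells = 3360  → 64.3512
Σ rows: total corner-gray = 33336  → 638.4555 mm³

638.456


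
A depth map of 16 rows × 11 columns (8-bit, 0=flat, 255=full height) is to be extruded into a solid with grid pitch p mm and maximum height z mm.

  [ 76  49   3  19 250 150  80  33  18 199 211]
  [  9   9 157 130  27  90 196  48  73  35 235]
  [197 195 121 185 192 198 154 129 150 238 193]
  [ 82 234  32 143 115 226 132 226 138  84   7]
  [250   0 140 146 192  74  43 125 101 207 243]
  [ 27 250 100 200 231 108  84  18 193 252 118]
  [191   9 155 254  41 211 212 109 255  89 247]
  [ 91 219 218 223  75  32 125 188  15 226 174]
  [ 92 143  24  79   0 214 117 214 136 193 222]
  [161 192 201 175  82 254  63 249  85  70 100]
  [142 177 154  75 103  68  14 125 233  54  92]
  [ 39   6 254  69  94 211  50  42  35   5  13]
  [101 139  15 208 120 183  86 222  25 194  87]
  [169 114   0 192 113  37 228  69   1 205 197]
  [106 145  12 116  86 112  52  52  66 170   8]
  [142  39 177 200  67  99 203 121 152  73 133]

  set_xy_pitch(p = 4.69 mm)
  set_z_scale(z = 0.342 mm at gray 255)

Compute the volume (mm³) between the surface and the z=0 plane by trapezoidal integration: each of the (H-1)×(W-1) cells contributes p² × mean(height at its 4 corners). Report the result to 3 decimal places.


557.621

height_mm = gray/255 × 0.342; cell vol = 4.69² × mean(4 corners)
unit = 4.69² × 0.342 / (4×255) = 0.00737516 mm³ per gray-sum
row 0: Σ corner-gray over 10 cells = 3663  → 27.0152
row 1: Σ corner-gray over 10 cells = 5288  → 38.9999
row 2: Σ corner-gray over 10 cells = 6263  → 46.1906
row 3: Σ corner-gray over 10 cells = 5298  → 39.0736
row 4: Σ corner-gray over 10 cells = 5566  → 41.0502
row 5: Σ corner-gray over 10 cells = 6125  → 45.1729
row 6: Σ corner-gray over 10 cells = 6015  → 44.3616
row 7: Σ corner-gray over 10 cells = 5461  → 40.2758
row 8: Σ corner-gray over 10 cells = 5557  → 40.9838
row 9: Σ corner-gray over 10 cells = 5243  → 38.6680
row 10: Σ corner-gray over 10 cells = 3824  → 28.2026
row 11: Σ corner-gray over 10 cells = 4156  → 30.6512
row 12: Σ corner-gray over 10 cells = 4856  → 35.8138
row 13: Σ corner-gray over 10 cells = 4020  → 29.6482
row 14: Σ corner-gray over 10 cells = 4273  → 31.5141
Σ rows: total corner-gray = 75608  → 557.6213 mm³
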